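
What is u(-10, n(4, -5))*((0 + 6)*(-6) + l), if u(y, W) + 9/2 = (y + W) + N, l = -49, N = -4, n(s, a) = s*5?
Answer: -255/2 ≈ -127.50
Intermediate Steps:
n(s, a) = 5*s
u(y, W) = -17/2 + W + y (u(y, W) = -9/2 + ((y + W) - 4) = -9/2 + ((W + y) - 4) = -9/2 + (-4 + W + y) = -17/2 + W + y)
u(-10, n(4, -5))*((0 + 6)*(-6) + l) = (-17/2 + 5*4 - 10)*((0 + 6)*(-6) - 49) = (-17/2 + 20 - 10)*(6*(-6) - 49) = 3*(-36 - 49)/2 = (3/2)*(-85) = -255/2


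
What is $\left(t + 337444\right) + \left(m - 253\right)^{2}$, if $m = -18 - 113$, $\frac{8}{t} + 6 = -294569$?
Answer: $\frac{142839417492}{294575} \approx 4.849 \cdot 10^{5}$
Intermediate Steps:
$t = - \frac{8}{294575}$ ($t = \frac{8}{-6 - 294569} = \frac{8}{-294575} = 8 \left(- \frac{1}{294575}\right) = - \frac{8}{294575} \approx -2.7158 \cdot 10^{-5}$)
$m = -131$ ($m = -18 - 113 = -131$)
$\left(t + 337444\right) + \left(m - 253\right)^{2} = \left(- \frac{8}{294575} + 337444\right) + \left(-131 - 253\right)^{2} = \frac{99402566292}{294575} + \left(-384\right)^{2} = \frac{99402566292}{294575} + 147456 = \frac{142839417492}{294575}$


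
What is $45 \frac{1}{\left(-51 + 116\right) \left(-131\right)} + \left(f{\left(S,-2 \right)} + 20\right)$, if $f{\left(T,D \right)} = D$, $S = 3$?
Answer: $\frac{30645}{1703} \approx 17.995$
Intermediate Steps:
$45 \frac{1}{\left(-51 + 116\right) \left(-131\right)} + \left(f{\left(S,-2 \right)} + 20\right) = 45 \frac{1}{\left(-51 + 116\right) \left(-131\right)} + \left(-2 + 20\right) = 45 \cdot \frac{1}{65} \left(- \frac{1}{131}\right) + 18 = 45 \left(- \frac{1}{8515}\right) + 18 = - \frac{9}{1703} + 18 = \frac{30645}{1703}$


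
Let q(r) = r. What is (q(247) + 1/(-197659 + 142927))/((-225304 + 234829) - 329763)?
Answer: -13518803/17527266216 ≈ -0.00077130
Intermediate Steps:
(q(247) + 1/(-197659 + 142927))/((-225304 + 234829) - 329763) = (247 + 1/(-197659 + 142927))/((-225304 + 234829) - 329763) = (247 + 1/(-54732))/(9525 - 329763) = (247 - 1/54732)/(-320238) = (13518803/54732)*(-1/320238) = -13518803/17527266216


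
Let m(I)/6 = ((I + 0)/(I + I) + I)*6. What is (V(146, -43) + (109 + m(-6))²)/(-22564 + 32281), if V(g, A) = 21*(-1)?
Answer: 100/123 ≈ 0.81301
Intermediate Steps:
m(I) = 18 + 36*I (m(I) = 6*(((I + 0)/(I + I) + I)*6) = 6*((I/((2*I)) + I)*6) = 6*((I*(1/(2*I)) + I)*6) = 6*((½ + I)*6) = 6*(3 + 6*I) = 18 + 36*I)
V(g, A) = -21
(V(146, -43) + (109 + m(-6))²)/(-22564 + 32281) = (-21 + (109 + (18 + 36*(-6)))²)/(-22564 + 32281) = (-21 + (109 + (18 - 216))²)/9717 = (-21 + (109 - 198)²)*(1/9717) = (-21 + (-89)²)*(1/9717) = (-21 + 7921)*(1/9717) = 7900*(1/9717) = 100/123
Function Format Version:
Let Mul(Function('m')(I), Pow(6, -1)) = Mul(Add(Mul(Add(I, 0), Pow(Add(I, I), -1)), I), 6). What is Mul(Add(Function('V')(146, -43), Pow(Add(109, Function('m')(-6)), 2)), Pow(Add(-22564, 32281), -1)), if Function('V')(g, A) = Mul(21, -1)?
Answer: Rational(100, 123) ≈ 0.81301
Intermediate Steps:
Function('m')(I) = Add(18, Mul(36, I)) (Function('m')(I) = Mul(6, Mul(Add(Mul(Add(I, 0), Pow(Add(I, I), -1)), I), 6)) = Mul(6, Mul(Add(Mul(I, Pow(Mul(2, I), -1)), I), 6)) = Mul(6, Mul(Add(Mul(I, Mul(Rational(1, 2), Pow(I, -1))), I), 6)) = Mul(6, Mul(Add(Rational(1, 2), I), 6)) = Mul(6, Add(3, Mul(6, I))) = Add(18, Mul(36, I)))
Function('V')(g, A) = -21
Mul(Add(Function('V')(146, -43), Pow(Add(109, Function('m')(-6)), 2)), Pow(Add(-22564, 32281), -1)) = Mul(Add(-21, Pow(Add(109, Add(18, Mul(36, -6))), 2)), Pow(Add(-22564, 32281), -1)) = Mul(Add(-21, Pow(Add(109, Add(18, -216)), 2)), Pow(9717, -1)) = Mul(Add(-21, Pow(Add(109, -198), 2)), Rational(1, 9717)) = Mul(Add(-21, Pow(-89, 2)), Rational(1, 9717)) = Mul(Add(-21, 7921), Rational(1, 9717)) = Mul(7900, Rational(1, 9717)) = Rational(100, 123)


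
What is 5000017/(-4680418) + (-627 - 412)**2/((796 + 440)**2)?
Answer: -1292948225527/3575127928464 ≈ -0.36165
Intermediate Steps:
5000017/(-4680418) + (-627 - 412)**2/((796 + 440)**2) = 5000017*(-1/4680418) + (-1039)**2/(1236**2) = -5000017/4680418 + 1079521/1527696 = -1292948225527/3575127928464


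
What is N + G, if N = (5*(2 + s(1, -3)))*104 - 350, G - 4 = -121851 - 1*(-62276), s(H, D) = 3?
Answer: -57321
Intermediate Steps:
G = -59571 (G = 4 + (-121851 - 1*(-62276)) = 4 + (-121851 + 62276) = 4 - 59575 = -59571)
N = 2250 (N = (5*(2 + 3))*104 - 350 = (5*5)*104 - 350 = 25*104 - 350 = 2600 - 350 = 2250)
N + G = 2250 - 59571 = -57321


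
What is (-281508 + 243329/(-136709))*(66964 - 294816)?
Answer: 8768866105993852/136709 ≈ 6.4143e+10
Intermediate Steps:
(-281508 + 243329/(-136709))*(66964 - 294816) = (-281508 + 243329*(-1/136709))*(-227852) = (-281508 - 243329/136709)*(-227852) = -38484920501/136709*(-227852) = 8768866105993852/136709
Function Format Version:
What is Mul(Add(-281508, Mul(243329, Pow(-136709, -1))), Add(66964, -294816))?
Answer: Rational(8768866105993852, 136709) ≈ 6.4143e+10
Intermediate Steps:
Mul(Add(-281508, Mul(243329, Pow(-136709, -1))), Add(66964, -294816)) = Mul(Add(-281508, Mul(243329, Rational(-1, 136709))), -227852) = Mul(Add(-281508, Rational(-243329, 136709)), -227852) = Mul(Rational(-38484920501, 136709), -227852) = Rational(8768866105993852, 136709)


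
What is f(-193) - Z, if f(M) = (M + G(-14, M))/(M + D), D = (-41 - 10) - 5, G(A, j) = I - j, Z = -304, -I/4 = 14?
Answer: 75752/249 ≈ 304.23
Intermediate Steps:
I = -56 (I = -4*14 = -56)
G(A, j) = -56 - j
D = -56 (D = -51 - 5 = -56)
f(M) = -56/(-56 + M) (f(M) = (M + (-56 - M))/(M - 56) = -56/(-56 + M))
f(-193) - Z = -56/(-56 - 193) - 1*(-304) = -56/(-249) + 304 = -56*(-1/249) + 304 = 56/249 + 304 = 75752/249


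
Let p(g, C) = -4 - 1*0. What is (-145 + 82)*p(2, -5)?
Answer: 252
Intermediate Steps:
p(g, C) = -4 (p(g, C) = -4 + 0 = -4)
(-145 + 82)*p(2, -5) = (-145 + 82)*(-4) = -63*(-4) = 252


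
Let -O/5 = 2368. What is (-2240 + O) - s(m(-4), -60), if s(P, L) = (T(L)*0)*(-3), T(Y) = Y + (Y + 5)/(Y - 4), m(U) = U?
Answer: -14080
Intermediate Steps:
O = -11840 (O = -5*2368 = -11840)
T(Y) = Y + (5 + Y)/(-4 + Y)
s(P, L) = 0 (s(P, L) = (((5 + L² - 3*L)/(-4 + L))*0)*(-3) = 0*(-3) = 0)
(-2240 + O) - s(m(-4), -60) = (-2240 - 11840) - 1*0 = -14080 + 0 = -14080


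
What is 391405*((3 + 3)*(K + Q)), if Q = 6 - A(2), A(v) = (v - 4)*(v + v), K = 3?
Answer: 39923310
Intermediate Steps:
A(v) = 2*v*(-4 + v) (A(v) = (-4 + v)*(2*v) = 2*v*(-4 + v))
Q = 14 (Q = 6 - 2*2*(-4 + 2) = 6 - 2*2*(-2) = 6 - 1*(-8) = 6 + 8 = 14)
391405*((3 + 3)*(K + Q)) = 391405*((3 + 3)*(3 + 14)) = 391405*(6*17) = 391405*102 = 39923310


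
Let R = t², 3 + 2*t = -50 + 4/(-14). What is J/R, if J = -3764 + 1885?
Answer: -368284/139129 ≈ -2.6471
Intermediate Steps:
t = -373/14 (t = -3/2 + (-50 + 4/(-14))/2 = -3/2 + (-50 + 4*(-1/14))/2 = -3/2 + (-50 - 2/7)/2 = -3/2 + (½)*(-352/7) = -3/2 - 176/7 = -373/14 ≈ -26.643)
J = -1879
R = 139129/196 (R = (-373/14)² = 139129/196 ≈ 709.84)
J/R = -1879/139129/196 = -1879*196/139129 = -368284/139129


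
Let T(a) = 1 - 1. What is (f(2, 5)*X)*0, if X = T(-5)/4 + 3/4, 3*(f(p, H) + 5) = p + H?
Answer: 0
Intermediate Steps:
T(a) = 0
f(p, H) = -5 + H/3 + p/3 (f(p, H) = -5 + (p + H)/3 = -5 + (H + p)/3 = -5 + (H/3 + p/3) = -5 + H/3 + p/3)
X = ¾ (X = 0/4 + 3/4 = 0*(¼) + 3*(¼) = 0 + ¾ = ¾ ≈ 0.75000)
(f(2, 5)*X)*0 = ((-5 + (⅓)*5 + (⅓)*2)*(¾))*0 = ((-5 + 5/3 + ⅔)*(¾))*0 = -8/3*¾*0 = -2*0 = 0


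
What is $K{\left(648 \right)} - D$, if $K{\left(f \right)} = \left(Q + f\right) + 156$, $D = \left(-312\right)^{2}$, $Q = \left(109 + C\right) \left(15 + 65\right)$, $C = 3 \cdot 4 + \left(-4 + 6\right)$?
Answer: $-86700$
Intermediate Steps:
$C = 14$ ($C = 12 + 2 = 14$)
$Q = 9840$ ($Q = \left(109 + 14\right) \left(15 + 65\right) = 123 \cdot 80 = 9840$)
$D = 97344$
$K{\left(f \right)} = 9996 + f$ ($K{\left(f \right)} = \left(9840 + f\right) + 156 = 9996 + f$)
$K{\left(648 \right)} - D = \left(9996 + 648\right) - 97344 = 10644 - 97344 = -86700$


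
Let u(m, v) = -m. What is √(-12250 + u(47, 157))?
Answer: I*√12297 ≈ 110.89*I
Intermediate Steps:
√(-12250 + u(47, 157)) = √(-12250 - 1*47) = √(-12250 - 47) = √(-12297) = I*√12297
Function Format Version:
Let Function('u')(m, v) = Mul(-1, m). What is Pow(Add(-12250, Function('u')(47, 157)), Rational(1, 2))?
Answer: Mul(I, Pow(12297, Rational(1, 2))) ≈ Mul(110.89, I)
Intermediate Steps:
Pow(Add(-12250, Function('u')(47, 157)), Rational(1, 2)) = Pow(Add(-12250, Mul(-1, 47)), Rational(1, 2)) = Pow(Add(-12250, -47), Rational(1, 2)) = Pow(-12297, Rational(1, 2)) = Mul(I, Pow(12297, Rational(1, 2)))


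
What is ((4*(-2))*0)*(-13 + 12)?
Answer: 0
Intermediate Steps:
((4*(-2))*0)*(-13 + 12) = -8*0*(-1) = 0*(-1) = 0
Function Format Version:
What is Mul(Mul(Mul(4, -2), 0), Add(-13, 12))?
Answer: 0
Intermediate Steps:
Mul(Mul(Mul(4, -2), 0), Add(-13, 12)) = Mul(Mul(-8, 0), -1) = Mul(0, -1) = 0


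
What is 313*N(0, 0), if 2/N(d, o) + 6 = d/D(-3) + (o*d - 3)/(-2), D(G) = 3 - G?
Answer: -1252/9 ≈ -139.11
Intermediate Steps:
N(d, o) = 2/(-9/2 + d/6 - d*o/2) (N(d, o) = 2/(-6 + (d/(3 - 1*(-3)) + (o*d - 3)/(-2))) = 2/(-6 + (d/(3 + 3) + (d*o - 3)*(-1/2))) = 2/(-6 + (d/6 + (-3 + d*o)*(-1/2))) = 2/(-6 + (d*(1/6) + (3/2 - d*o/2))) = 2/(-6 + (d/6 + (3/2 - d*o/2))) = 2/(-6 + (3/2 + d/6 - d*o/2)) = 2/(-9/2 + d/6 - d*o/2))
313*N(0, 0) = 313*(-12/(27 - 1*0 + 3*0*0)) = 313*(-12/(27 + 0 + 0)) = 313*(-12/27) = 313*(-12*1/27) = 313*(-4/9) = -1252/9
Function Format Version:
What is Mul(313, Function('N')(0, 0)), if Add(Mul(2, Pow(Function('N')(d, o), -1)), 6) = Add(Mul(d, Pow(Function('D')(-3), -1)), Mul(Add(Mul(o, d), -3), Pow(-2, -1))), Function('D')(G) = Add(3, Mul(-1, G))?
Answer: Rational(-1252, 9) ≈ -139.11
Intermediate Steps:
Function('N')(d, o) = Mul(2, Pow(Add(Rational(-9, 2), Mul(Rational(1, 6), d), Mul(Rational(-1, 2), d, o)), -1)) (Function('N')(d, o) = Mul(2, Pow(Add(-6, Add(Mul(d, Pow(Add(3, Mul(-1, -3)), -1)), Mul(Add(Mul(o, d), -3), Pow(-2, -1)))), -1)) = Mul(2, Pow(Add(-6, Add(Mul(d, Pow(Add(3, 3), -1)), Mul(Add(Mul(d, o), -3), Rational(-1, 2)))), -1)) = Mul(2, Pow(Add(-6, Add(Mul(d, Pow(6, -1)), Mul(Add(-3, Mul(d, o)), Rational(-1, 2)))), -1)) = Mul(2, Pow(Add(-6, Add(Mul(d, Rational(1, 6)), Add(Rational(3, 2), Mul(Rational(-1, 2), d, o)))), -1)) = Mul(2, Pow(Add(-6, Add(Mul(Rational(1, 6), d), Add(Rational(3, 2), Mul(Rational(-1, 2), d, o)))), -1)) = Mul(2, Pow(Add(-6, Add(Rational(3, 2), Mul(Rational(1, 6), d), Mul(Rational(-1, 2), d, o))), -1)) = Mul(2, Pow(Add(Rational(-9, 2), Mul(Rational(1, 6), d), Mul(Rational(-1, 2), d, o)), -1)))
Mul(313, Function('N')(0, 0)) = Mul(313, Mul(-12, Pow(Add(27, Mul(-1, 0), Mul(3, 0, 0)), -1))) = Mul(313, Mul(-12, Pow(Add(27, 0, 0), -1))) = Mul(313, Mul(-12, Pow(27, -1))) = Mul(313, Mul(-12, Rational(1, 27))) = Mul(313, Rational(-4, 9)) = Rational(-1252, 9)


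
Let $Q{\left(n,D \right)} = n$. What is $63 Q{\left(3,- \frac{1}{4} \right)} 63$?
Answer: $11907$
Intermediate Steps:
$63 Q{\left(3,- \frac{1}{4} \right)} 63 = 63 \cdot 3 \cdot 63 = 189 \cdot 63 = 11907$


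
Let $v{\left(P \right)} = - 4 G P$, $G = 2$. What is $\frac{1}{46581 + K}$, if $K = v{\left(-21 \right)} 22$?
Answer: $\frac{1}{50277} \approx 1.989 \cdot 10^{-5}$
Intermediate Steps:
$v{\left(P \right)} = - 8 P$ ($v{\left(P \right)} = \left(-4\right) 2 P = - 8 P$)
$K = 3696$ ($K = \left(-8\right) \left(-21\right) 22 = 168 \cdot 22 = 3696$)
$\frac{1}{46581 + K} = \frac{1}{46581 + 3696} = \frac{1}{50277}$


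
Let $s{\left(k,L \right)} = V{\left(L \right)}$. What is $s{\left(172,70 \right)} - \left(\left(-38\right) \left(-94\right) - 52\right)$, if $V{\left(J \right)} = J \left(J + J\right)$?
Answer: $6280$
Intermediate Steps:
$V{\left(J \right)} = 2 J^{2}$ ($V{\left(J \right)} = J 2 J = 2 J^{2}$)
$s{\left(k,L \right)} = 2 L^{2}$
$s{\left(172,70 \right)} - \left(\left(-38\right) \left(-94\right) - 52\right) = 2 \cdot 70^{2} - \left(\left(-38\right) \left(-94\right) - 52\right) = 2 \cdot 4900 - \left(3572 - 52\right) = 9800 - 3520 = 6280$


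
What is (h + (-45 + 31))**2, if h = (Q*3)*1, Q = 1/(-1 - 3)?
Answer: 3481/16 ≈ 217.56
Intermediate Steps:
Q = -1/4 (Q = 1/(-4) = -1/4 ≈ -0.25000)
h = -3/4 (h = -1/4*3*1 = -3/4*1 = -3/4 ≈ -0.75000)
(h + (-45 + 31))**2 = (-3/4 + (-45 + 31))**2 = (-3/4 - 14)**2 = (-59/4)**2 = 3481/16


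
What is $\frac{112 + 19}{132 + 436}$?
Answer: $\frac{131}{568} \approx 0.23063$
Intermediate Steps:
$\frac{112 + 19}{132 + 436} = \frac{131}{568}$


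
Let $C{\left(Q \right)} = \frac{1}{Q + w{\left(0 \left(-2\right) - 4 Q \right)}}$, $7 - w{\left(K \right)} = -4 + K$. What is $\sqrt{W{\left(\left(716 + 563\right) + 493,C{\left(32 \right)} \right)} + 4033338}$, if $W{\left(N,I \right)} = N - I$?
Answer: $\frac{\sqrt{13110072371}}{57} \approx 2008.8$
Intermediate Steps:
$w{\left(K \right)} = 11 - K$ ($w{\left(K \right)} = 7 - \left(-4 + K\right) = 11 - K$)
$C{\left(Q \right)} = \frac{1}{11 + 5 Q}$ ($C{\left(Q \right)} = \frac{1}{Q - \left(-11 - 4 Q\right)} = \frac{1}{Q + \left(11 + 4 Q\right)} = \frac{1}{11 + 5 Q}$)
$\sqrt{W{\left(\left(716 + 563\right) + 493,C{\left(32 \right)} \right)} + 4033338} = \sqrt{\left(\left(\left(716 + 563\right) + 493\right) - \frac{1}{11 + 5 \cdot 32}\right) + 4033338} = \sqrt{\left(\left(1279 + 493\right) - \frac{1}{11 + 160}\right) + 4033338} = \sqrt{\left(1772 - \frac{1}{171}\right) + 4033338} = \sqrt{\frac{303011}{171} + 4033338} = \sqrt{\frac{690003809}{171}} = \frac{\sqrt{13110072371}}{57}$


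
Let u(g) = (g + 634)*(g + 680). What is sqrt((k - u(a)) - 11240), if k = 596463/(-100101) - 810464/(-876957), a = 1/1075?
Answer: I*sqrt(437713399148937221215599115057386)/31456031035425 ≈ 665.11*I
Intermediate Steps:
a = 1/1075 ≈ 0.00093023
u(g) = (634 + g)*(680 + g)
k = -147314715409/29261424219 (k = 596463*(-1/100101) - 810464*(-1/876957) = -198821/33367 + 810464/876957 = -147314715409/29261424219 ≈ -5.0344)
sqrt((k - u(a)) - 11240) = sqrt((-147314715409/29261424219 - (431120 + (1/1075)**2 + 1314*(1/1075))) - 11240) = sqrt((-147314715409/29261424219 - (431120 + 1/1155625 + 1314/1075)) - 11240) = sqrt((-147314715409/29261424219 - 1*498214462551/1155625) - 11240) = sqrt((-147314715409/29261424219 - 498214462551/1155625) - 11240) = sqrt(-14578634981313894448294/33815233363081875 - 11240) = sqrt(-14958718204314934723294/33815233363081875) = I*sqrt(437713399148937221215599115057386)/31456031035425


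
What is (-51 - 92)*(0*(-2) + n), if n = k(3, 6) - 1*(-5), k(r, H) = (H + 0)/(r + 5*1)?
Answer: -3289/4 ≈ -822.25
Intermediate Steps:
k(r, H) = H/(5 + r) (k(r, H) = H/(r + 5) = H/(5 + r))
n = 23/4 (n = 6/(5 + 3) - 1*(-5) = 6/8 + 5 = 6*(⅛) + 5 = ¾ + 5 = 23/4 ≈ 5.7500)
(-51 - 92)*(0*(-2) + n) = (-51 - 92)*(0*(-2) + 23/4) = -143*(0 + 23/4) = -143*23/4 = -3289/4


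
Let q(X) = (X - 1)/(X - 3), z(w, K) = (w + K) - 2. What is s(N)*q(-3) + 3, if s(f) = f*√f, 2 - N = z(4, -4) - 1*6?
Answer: 3 + 20*√10/3 ≈ 24.082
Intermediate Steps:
z(w, K) = -2 + K + w (z(w, K) = (K + w) - 2 = -2 + K + w)
N = 10 (N = 2 - ((-2 - 4 + 4) - 1*6) = 2 - (-2 - 6) = 2 - 1*(-8) = 2 + 8 = 10)
s(f) = f^(3/2)
q(X) = (-1 + X)/(-3 + X)
s(N)*q(-3) + 3 = 10^(3/2)*((-1 - 3)/(-3 - 3)) + 3 = (10*√10)*(-4/(-6)) + 3 = (10*√10)*(-⅙*(-4)) + 3 = (10*√10)*(⅔) + 3 = 20*√10/3 + 3 = 3 + 20*√10/3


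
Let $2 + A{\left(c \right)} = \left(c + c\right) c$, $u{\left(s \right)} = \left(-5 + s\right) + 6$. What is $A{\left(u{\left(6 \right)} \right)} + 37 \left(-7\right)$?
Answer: $-163$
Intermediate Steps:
$u{\left(s \right)} = 1 + s$
$A{\left(c \right)} = -2 + 2 c^{2}$ ($A{\left(c \right)} = -2 + \left(c + c\right) c = -2 + 2 c c = -2 + 2 c^{2}$)
$A{\left(u{\left(6 \right)} \right)} + 37 \left(-7\right) = \left(-2 + 2 \left(1 + 6\right)^{2}\right) + 37 \left(-7\right) = \left(-2 + 2 \cdot 7^{2}\right) - 259 = \left(-2 + 2 \cdot 49\right) - 259 = \left(-2 + 98\right) - 259 = 96 - 259 = -163$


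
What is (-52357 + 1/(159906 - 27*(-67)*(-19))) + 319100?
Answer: 33485582506/125535 ≈ 2.6674e+5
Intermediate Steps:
(-52357 + 1/(159906 - 27*(-67)*(-19))) + 319100 = (-52357 + 1/(159906 + 1809*(-19))) + 319100 = (-52357 + 1/(159906 - 34371)) + 319100 = (-52357 + 1/125535) + 319100 = -6572635994/125535 + 319100 = 33485582506/125535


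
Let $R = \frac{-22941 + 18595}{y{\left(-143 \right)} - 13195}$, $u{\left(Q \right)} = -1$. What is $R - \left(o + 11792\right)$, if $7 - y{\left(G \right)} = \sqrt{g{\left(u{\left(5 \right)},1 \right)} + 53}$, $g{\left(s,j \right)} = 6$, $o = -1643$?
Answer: $- \frac{1765090104417}{173923285} - \frac{4346 \sqrt{59}}{173923285} \approx -10149.0$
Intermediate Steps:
$y{\left(G \right)} = 7 - \sqrt{59}$ ($y{\left(G \right)} = 7 - \sqrt{6 + 53} = 7 - \sqrt{59}$)
$R = - \frac{4346}{-13188 - \sqrt{59}}$ ($R = \frac{-22941 + 18595}{\left(7 - \sqrt{59}\right) - 13195} = - \frac{4346}{-13188 - \sqrt{59}} \approx 0.32935$)
$R - \left(o + 11792\right) = \left(\frac{57315048}{173923285} - \frac{4346 \sqrt{59}}{173923285}\right) - \left(-1643 + 11792\right) = \left(\frac{57315048}{173923285} - \frac{4346 \sqrt{59}}{173923285}\right) - 10149 = - \frac{1765090104417}{173923285} - \frac{4346 \sqrt{59}}{173923285}$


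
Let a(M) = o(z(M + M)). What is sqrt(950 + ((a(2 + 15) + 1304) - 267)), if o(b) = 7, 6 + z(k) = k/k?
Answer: sqrt(1994) ≈ 44.654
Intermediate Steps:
z(k) = -5 (z(k) = -6 + k/k = -6 + 1 = -5)
a(M) = 7
sqrt(950 + ((a(2 + 15) + 1304) - 267)) = sqrt(950 + ((7 + 1304) - 267)) = sqrt(950 + (1311 - 267)) = sqrt(950 + 1044) = sqrt(1994)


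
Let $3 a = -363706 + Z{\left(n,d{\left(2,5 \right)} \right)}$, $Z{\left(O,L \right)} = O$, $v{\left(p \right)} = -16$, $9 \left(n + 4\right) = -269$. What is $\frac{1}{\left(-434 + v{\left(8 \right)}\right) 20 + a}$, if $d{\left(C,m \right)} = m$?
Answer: $- \frac{27}{3516659} \approx -7.6777 \cdot 10^{-6}$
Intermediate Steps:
$n = - \frac{305}{9}$ ($n = -4 + \frac{1}{9} \left(-269\right) = -4 - \frac{269}{9} = - \frac{305}{9} \approx -33.889$)
$a = - \frac{3273659}{27}$ ($a = \frac{-363706 - \frac{305}{9}}{3} = \frac{1}{3} \left(- \frac{3273659}{9}\right) = - \frac{3273659}{27} \approx -1.2125 \cdot 10^{5}$)
$\frac{1}{\left(-434 + v{\left(8 \right)}\right) 20 + a} = \frac{1}{\left(-434 - 16\right) 20 - \frac{3273659}{27}} = \frac{1}{\left(-450\right) 20 - \frac{3273659}{27}} = \frac{1}{-9000 - \frac{3273659}{27}} = \frac{1}{- \frac{3516659}{27}} = - \frac{27}{3516659}$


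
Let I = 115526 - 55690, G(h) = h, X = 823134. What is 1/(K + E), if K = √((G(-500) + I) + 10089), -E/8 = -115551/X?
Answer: -21136434852/1306611811031801 + 94104108605*√2777/1306611811031801 ≈ 0.0037792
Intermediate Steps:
E = 154068/137189 (E = -(-924408)/823134 = -8*(-38517/274378) = 154068/137189 ≈ 1.1230)
I = 59836
K = 5*√2777 (K = √((-500 + 59836) + 10089) = √(59336 + 10089) = √69425 = 5*√2777 ≈ 263.49)
1/(K + E) = 1/(5*√2777 + 154068/137189) = 1/(154068/137189 + 5*√2777)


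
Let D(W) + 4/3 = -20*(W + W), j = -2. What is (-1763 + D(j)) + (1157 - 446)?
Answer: -2920/3 ≈ -973.33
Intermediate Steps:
D(W) = -4/3 - 40*W (D(W) = -4/3 - 20*(W + W) = -4/3 - 40*W)
(-1763 + D(j)) + (1157 - 446) = (-1763 + (-4/3 - 40*(-2))) + (1157 - 446) = (-1763 + (-4/3 + 80)) + 711 = (-1763 + 236/3) + 711 = -5053/3 + 711 = -2920/3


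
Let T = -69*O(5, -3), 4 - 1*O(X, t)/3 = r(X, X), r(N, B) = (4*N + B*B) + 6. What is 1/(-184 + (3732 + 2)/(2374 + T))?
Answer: -12103/2223218 ≈ -0.0054439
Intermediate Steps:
r(N, B) = 6 + B² + 4*N (r(N, B) = (4*N + B²) + 6 = (B² + 4*N) + 6 = 6 + B² + 4*N)
O(X, t) = -6 - 12*X - 3*X² (O(X, t) = 12 - 3*(6 + X² + 4*X) = 12 + (-18 - 12*X - 3*X²) = -6 - 12*X - 3*X²)
T = 9729 (T = -69*(-6 - 12*5 - 3*5²) = -69*(-6 - 60 - 3*25) = -69*(-6 - 60 - 75) = -69*(-141) = 9729)
1/(-184 + (3732 + 2)/(2374 + T)) = 1/(-184 + (3732 + 2)/(2374 + 9729)) = 1/(-184 + 3734/12103) = 1/(-2223218/12103) = -12103/2223218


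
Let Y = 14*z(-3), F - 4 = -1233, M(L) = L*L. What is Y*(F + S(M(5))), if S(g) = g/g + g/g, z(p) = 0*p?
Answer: 0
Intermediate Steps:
z(p) = 0
M(L) = L²
S(g) = 2 (S(g) = 1 + 1 = 2)
F = -1229 (F = 4 - 1233 = -1229)
Y = 0 (Y = 14*0 = 0)
Y*(F + S(M(5))) = 0*(-1229 + 2) = 0*(-1227) = 0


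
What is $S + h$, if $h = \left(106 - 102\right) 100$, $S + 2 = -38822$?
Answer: $-38424$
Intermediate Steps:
$S = -38824$ ($S = -2 - 38822 = -38824$)
$h = 400$ ($h = 4 \cdot 100 = 400$)
$S + h = -38824 + 400 = -38424$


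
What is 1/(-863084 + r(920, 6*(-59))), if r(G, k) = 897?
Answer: -1/862187 ≈ -1.1598e-6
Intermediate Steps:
1/(-863084 + r(920, 6*(-59))) = 1/(-863084 + 897) = 1/(-862187) = -1/862187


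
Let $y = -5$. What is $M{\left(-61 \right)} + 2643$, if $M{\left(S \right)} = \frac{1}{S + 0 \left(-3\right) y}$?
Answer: $\frac{161222}{61} \approx 2643.0$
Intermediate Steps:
$M{\left(S \right)} = \frac{1}{S}$ ($M{\left(S \right)} = \frac{1}{S + 0 \left(-3\right) \left(-5\right)} = \frac{1}{S + 0 \left(-5\right)} = \frac{1}{S + 0} = \frac{1}{S}$)
$M{\left(-61 \right)} + 2643 = \frac{1}{-61} + 2643 = - \frac{1}{61} + 2643 = \frac{161222}{61}$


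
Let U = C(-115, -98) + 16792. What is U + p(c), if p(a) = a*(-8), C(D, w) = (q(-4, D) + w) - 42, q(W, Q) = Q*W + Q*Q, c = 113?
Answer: 29433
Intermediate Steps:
q(W, Q) = Q² + Q*W (q(W, Q) = Q*W + Q² = Q² + Q*W)
C(D, w) = -42 + w + D*(-4 + D) (C(D, w) = (D*(D - 4) + w) - 42 = (D*(-4 + D) + w) - 42 = (w + D*(-4 + D)) - 42 = -42 + w + D*(-4 + D))
p(a) = -8*a
U = 30337 (U = (-42 - 98 - 115*(-4 - 115)) + 16792 = (-42 - 98 - 115*(-119)) + 16792 = (-42 - 98 + 13685) + 16792 = 13545 + 16792 = 30337)
U + p(c) = 30337 - 8*113 = 30337 - 904 = 29433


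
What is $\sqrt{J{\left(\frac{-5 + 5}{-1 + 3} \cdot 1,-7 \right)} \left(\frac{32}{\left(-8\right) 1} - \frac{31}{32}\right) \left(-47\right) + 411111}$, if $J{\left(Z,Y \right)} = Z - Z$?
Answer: $3 \sqrt{45679} \approx 641.18$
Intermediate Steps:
$J{\left(Z,Y \right)} = 0$
$\sqrt{J{\left(\frac{-5 + 5}{-1 + 3} \cdot 1,-7 \right)} \left(\frac{32}{\left(-8\right) 1} - \frac{31}{32}\right) \left(-47\right) + 411111} = \sqrt{0 \left(\frac{32}{\left(-8\right) 1} - \frac{31}{32}\right) \left(-47\right) + 411111} = \sqrt{0 \left(\frac{32}{-8} - \frac{31}{32}\right) \left(-47\right) + 411111} = \sqrt{0 \left(32 \left(- \frac{1}{8}\right) - \frac{31}{32}\right) \left(-47\right) + 411111} = \sqrt{0 \left(-4 - \frac{31}{32}\right) \left(-47\right) + 411111} = \sqrt{0 \left(- \frac{159}{32}\right) \left(-47\right) + 411111} = \sqrt{0 \left(-47\right) + 411111} = \sqrt{0 + 411111} = \sqrt{411111} = 3 \sqrt{45679}$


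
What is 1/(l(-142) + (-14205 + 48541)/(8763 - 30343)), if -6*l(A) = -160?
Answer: 16185/405848 ≈ 0.039879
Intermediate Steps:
l(A) = 80/3 (l(A) = -1/6*(-160) = 80/3)
1/(l(-142) + (-14205 + 48541)/(8763 - 30343)) = 1/(80/3 + (-14205 + 48541)/(8763 - 30343)) = 1/(80/3 + 34336/(-21580)) = 1/(80/3 + 34336*(-1/21580)) = 1/(80/3 - 8584/5395) = 1/(405848/16185) = 16185/405848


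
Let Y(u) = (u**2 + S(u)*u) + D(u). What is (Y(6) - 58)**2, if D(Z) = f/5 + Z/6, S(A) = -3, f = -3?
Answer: 39204/25 ≈ 1568.2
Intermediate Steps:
D(Z) = -3/5 + Z/6
Y(u) = -3/5 + u**2 - 17*u/6 (Y(u) = (u**2 - 3*u) + (-3/5 + u/6) = -3/5 + u**2 - 17*u/6)
(Y(6) - 58)**2 = ((-3/5 + 6**2 - 17/6*6) - 58)**2 = ((-3/5 + 36 - 17) - 58)**2 = (92/5 - 58)**2 = (-198/5)**2 = 39204/25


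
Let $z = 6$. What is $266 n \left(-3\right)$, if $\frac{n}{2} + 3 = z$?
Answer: $-4788$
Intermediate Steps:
$n = 6$ ($n = -6 + 2 \cdot 6 = -6 + 12 = 6$)
$266 n \left(-3\right) = 266 \cdot 6 \left(-3\right) = 266 \left(-18\right) = -4788$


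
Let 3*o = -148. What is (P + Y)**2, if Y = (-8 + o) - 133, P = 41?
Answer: 200704/9 ≈ 22300.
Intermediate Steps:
o = -148/3 (o = (1/3)*(-148) = -148/3 ≈ -49.333)
Y = -571/3 (Y = (-8 - 148/3) - 133 = -172/3 - 133 = -571/3 ≈ -190.33)
(P + Y)**2 = (41 - 571/3)**2 = (-448/3)**2 = 200704/9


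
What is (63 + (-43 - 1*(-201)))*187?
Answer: 41327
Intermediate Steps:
(63 + (-43 - 1*(-201)))*187 = (63 + (-43 + 201))*187 = (63 + 158)*187 = 221*187 = 41327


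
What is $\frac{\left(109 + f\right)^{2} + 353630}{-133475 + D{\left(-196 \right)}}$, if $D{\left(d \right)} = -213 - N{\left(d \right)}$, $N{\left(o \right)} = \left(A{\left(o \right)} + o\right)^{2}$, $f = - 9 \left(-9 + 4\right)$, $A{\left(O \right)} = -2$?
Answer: $- \frac{188673}{86446} \approx -2.1826$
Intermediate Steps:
$f = 45$ ($f = \left(-9\right) \left(-5\right) = 45$)
$N{\left(o \right)} = \left(-2 + o\right)^{2}$
$D{\left(d \right)} = -213 - \left(-2 + d\right)^{2}$
$\frac{\left(109 + f\right)^{2} + 353630}{-133475 + D{\left(-196 \right)}} = \frac{\left(109 + 45\right)^{2} + 353630}{-133475 - \left(213 + \left(-2 - 196\right)^{2}\right)} = \frac{154^{2} + 353630}{-133475 - 39417} = \frac{23716 + 353630}{-133475 - 39417} = \frac{377346}{-133475 - 39417} = \frac{377346}{-172892} = 377346 \left(- \frac{1}{172892}\right) = - \frac{188673}{86446}$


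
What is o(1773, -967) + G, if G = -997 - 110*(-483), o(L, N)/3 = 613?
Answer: 53972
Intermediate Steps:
o(L, N) = 1839 (o(L, N) = 3*613 = 1839)
G = 52133 (G = -997 + 53130 = 52133)
o(1773, -967) + G = 1839 + 52133 = 53972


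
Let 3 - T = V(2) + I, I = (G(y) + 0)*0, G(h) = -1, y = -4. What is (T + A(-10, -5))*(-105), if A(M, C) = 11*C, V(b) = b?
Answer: 5670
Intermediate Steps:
I = 0 (I = (-1 + 0)*0 = -1*0 = 0)
T = 1 (T = 3 - (2 + 0) = 3 - 1*2 = 3 - 2 = 1)
(T + A(-10, -5))*(-105) = (1 + 11*(-5))*(-105) = (1 - 55)*(-105) = -54*(-105) = 5670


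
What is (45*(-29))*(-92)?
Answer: 120060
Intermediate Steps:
(45*(-29))*(-92) = -1305*(-92) = 120060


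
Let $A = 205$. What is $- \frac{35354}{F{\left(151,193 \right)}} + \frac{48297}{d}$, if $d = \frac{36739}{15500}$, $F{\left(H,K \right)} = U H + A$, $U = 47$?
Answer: $\frac{2732501943197}{134134089} \approx 20371.0$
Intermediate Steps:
$F{\left(H,K \right)} = 205 + 47 H$ ($F{\left(H,K \right)} = 47 H + 205 = 205 + 47 H$)
$d = \frac{36739}{15500}$ ($d = 36739 \cdot \frac{1}{15500} = \frac{36739}{15500} \approx 2.3703$)
$- \frac{35354}{F{\left(151,193 \right)}} + \frac{48297}{d} = - \frac{35354}{205 + 47 \cdot 151} + \frac{48297}{\frac{36739}{15500}} = - \frac{35354}{205 + 7097} + 48297 \cdot \frac{15500}{36739} = - \frac{35354}{7302} + \frac{748603500}{36739} = \left(-35354\right) \frac{1}{7302} + \frac{748603500}{36739} = - \frac{17677}{3651} + \frac{748603500}{36739} = \frac{2732501943197}{134134089}$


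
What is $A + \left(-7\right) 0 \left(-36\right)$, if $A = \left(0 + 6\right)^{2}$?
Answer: $36$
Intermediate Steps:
$A = 36$ ($A = 6^{2} = 36$)
$A + \left(-7\right) 0 \left(-36\right) = 36 + \left(-7\right) 0 \left(-36\right) = 36 + 0 \left(-36\right) = 36 + 0 = 36$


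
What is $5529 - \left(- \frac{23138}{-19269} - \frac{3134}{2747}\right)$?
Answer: $\frac{292657541807}{52931943} \approx 5528.9$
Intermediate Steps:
$5529 - \left(- \frac{23138}{-19269} - \frac{3134}{2747}\right) = 5529 - \left(\left(-23138\right) \left(- \frac{1}{19269}\right) - \frac{3134}{2747}\right) = 5529 - \left(\frac{23138}{19269} - \frac{3134}{2747}\right) = 5529 - \frac{3171040}{52931943} = \frac{292657541807}{52931943}$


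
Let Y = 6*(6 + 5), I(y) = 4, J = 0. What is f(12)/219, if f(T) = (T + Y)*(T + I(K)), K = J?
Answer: 416/73 ≈ 5.6986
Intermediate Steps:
K = 0
Y = 66 (Y = 6*11 = 66)
f(T) = (4 + T)*(66 + T) (f(T) = (T + 66)*(T + 4) = (66 + T)*(4 + T) = (4 + T)*(66 + T))
f(12)/219 = (264 + 12**2 + 70*12)/219 = (264 + 144 + 840)*(1/219) = 1248*(1/219) = 416/73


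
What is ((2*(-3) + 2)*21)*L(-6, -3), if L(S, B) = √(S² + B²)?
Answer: -252*√5 ≈ -563.49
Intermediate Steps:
L(S, B) = √(B² + S²)
((2*(-3) + 2)*21)*L(-6, -3) = ((2*(-3) + 2)*21)*√((-3)² + (-6)²) = ((-6 + 2)*21)*√(9 + 36) = (-4*21)*√45 = -252*√5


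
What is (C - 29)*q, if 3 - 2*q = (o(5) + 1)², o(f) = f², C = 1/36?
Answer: 701939/72 ≈ 9749.2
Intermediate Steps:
C = 1/36 ≈ 0.027778
q = -673/2 (q = 3/2 - (5² + 1)²/2 = 3/2 - (25 + 1)²/2 = 3/2 - ½*26² = 3/2 - ½*676 = 3/2 - 338 = -673/2 ≈ -336.50)
(C - 29)*q = (1/36 - 29)*(-673/2) = -1043/36*(-673/2) = 701939/72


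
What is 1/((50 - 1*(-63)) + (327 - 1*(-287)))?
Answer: 1/727 ≈ 0.0013755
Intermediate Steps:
1/((50 - 1*(-63)) + (327 - 1*(-287))) = 1/((50 + 63) + (327 + 287)) = 1/(113 + 614) = 1/727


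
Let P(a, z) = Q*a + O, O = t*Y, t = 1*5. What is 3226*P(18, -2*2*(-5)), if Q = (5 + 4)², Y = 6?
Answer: 4800288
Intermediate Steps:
t = 5
O = 30 (O = 5*6 = 30)
Q = 81 (Q = 9² = 81)
P(a, z) = 30 + 81*a (P(a, z) = 81*a + 30 = 30 + 81*a)
3226*P(18, -2*2*(-5)) = 3226*(30 + 81*18) = 3226*(30 + 1458) = 3226*1488 = 4800288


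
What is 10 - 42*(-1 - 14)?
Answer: 640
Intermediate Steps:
10 - 42*(-1 - 14) = 10 - 42*(-15) = 10 + 630 = 640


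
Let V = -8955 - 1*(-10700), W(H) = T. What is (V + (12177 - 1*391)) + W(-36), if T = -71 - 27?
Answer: 13433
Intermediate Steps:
T = -98
W(H) = -98
V = 1745 (V = -8955 + 10700 = 1745)
(V + (12177 - 1*391)) + W(-36) = (1745 + (12177 - 1*391)) - 98 = (1745 + (12177 - 391)) - 98 = (1745 + 11786) - 98 = 13531 - 98 = 13433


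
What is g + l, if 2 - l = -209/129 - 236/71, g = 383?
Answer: 3571498/9159 ≈ 389.94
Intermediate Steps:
l = 63601/9159 (l = 2 - (-209/129 - 236/71) = 2 - 1*(-45283/9159) = 2 + 45283/9159 = 63601/9159 ≈ 6.9441)
g + l = 383 + 63601/9159 = 3571498/9159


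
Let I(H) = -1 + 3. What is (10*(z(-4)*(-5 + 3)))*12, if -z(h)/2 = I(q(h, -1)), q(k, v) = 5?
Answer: 960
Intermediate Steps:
I(H) = 2
z(h) = -4 (z(h) = -2*2 = -4)
(10*(z(-4)*(-5 + 3)))*12 = (10*(-4*(-5 + 3)))*12 = (10*(-4*(-2)))*12 = (10*8)*12 = 80*12 = 960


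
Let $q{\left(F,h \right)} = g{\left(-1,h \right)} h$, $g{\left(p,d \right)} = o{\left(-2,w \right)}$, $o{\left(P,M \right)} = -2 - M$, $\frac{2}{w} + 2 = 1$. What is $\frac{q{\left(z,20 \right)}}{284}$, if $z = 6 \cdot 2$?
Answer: $0$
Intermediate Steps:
$w = -2$ ($w = \frac{2}{-2 + 1} = \frac{2}{-1} = 2 \left(-1\right) = -2$)
$z = 12$
$g{\left(p,d \right)} = 0$ ($g{\left(p,d \right)} = -2 - -2 = -2 + 2 = 0$)
$q{\left(F,h \right)} = 0$ ($q{\left(F,h \right)} = 0 h = 0$)
$\frac{q{\left(z,20 \right)}}{284} = \frac{0}{284} = 0 \cdot \frac{1}{284} = 0$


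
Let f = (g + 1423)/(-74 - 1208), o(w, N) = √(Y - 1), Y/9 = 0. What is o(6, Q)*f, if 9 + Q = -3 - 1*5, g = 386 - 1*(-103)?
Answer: -956*I/641 ≈ -1.4914*I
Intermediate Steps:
g = 489 (g = 386 + 103 = 489)
Y = 0 (Y = 9*0 = 0)
Q = -17 (Q = -9 + (-3 - 1*5) = -9 + (-3 - 5) = -9 - 8 = -17)
o(w, N) = I (o(w, N) = √(0 - 1) = √(-1) = I)
f = -956/641 (f = (489 + 1423)/(-74 - 1208) = 1912/(-1282) = 1912*(-1/1282) = -956/641 ≈ -1.4914)
o(6, Q)*f = I*(-956/641) = -956*I/641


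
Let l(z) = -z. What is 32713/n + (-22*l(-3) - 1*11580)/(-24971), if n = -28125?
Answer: -489332573/702309375 ≈ -0.69675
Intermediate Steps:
32713/n + (-22*l(-3) - 1*11580)/(-24971) = 32713/(-28125) + (-(-22)*(-3) - 1*11580)/(-24971) = 32713*(-1/28125) + (-22*3 - 11580)*(-1/24971) = -32713/28125 + (-66 - 11580)*(-1/24971) = -32713/28125 - 11646*(-1/24971) = -32713/28125 + 11646/24971 = -489332573/702309375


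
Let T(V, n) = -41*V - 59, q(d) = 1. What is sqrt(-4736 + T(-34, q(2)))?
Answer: I*sqrt(3401) ≈ 58.318*I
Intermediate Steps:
T(V, n) = -59 - 41*V
sqrt(-4736 + T(-34, q(2))) = sqrt(-4736 + (-59 - 41*(-34))) = sqrt(-4736 + (-59 + 1394)) = sqrt(-4736 + 1335) = sqrt(-3401) = I*sqrt(3401)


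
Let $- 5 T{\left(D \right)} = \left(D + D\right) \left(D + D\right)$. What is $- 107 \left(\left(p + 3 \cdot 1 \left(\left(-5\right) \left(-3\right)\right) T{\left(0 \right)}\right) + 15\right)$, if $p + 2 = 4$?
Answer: $-1819$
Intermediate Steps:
$p = 2$ ($p = -2 + 4 = 2$)
$T{\left(D \right)} = - \frac{4 D^{2}}{5}$ ($T{\left(D \right)} = - \frac{\left(D + D\right) \left(D + D\right)}{5} = - \frac{2 D 2 D}{5} = - \frac{4 D^{2}}{5}$)
$- 107 \left(\left(p + 3 \cdot 1 \left(\left(-5\right) \left(-3\right)\right) T{\left(0 \right)}\right) + 15\right) = - 107 \left(\left(2 + 3 \cdot 1 \left(\left(-5\right) \left(-3\right)\right) \left(- \frac{4 \cdot 0^{2}}{5}\right)\right) + 15\right) = - 107 \left(\left(2 + 3 \cdot 15 \left(\left(- \frac{4}{5}\right) 0\right)\right) + 15\right) = - 107 \left(\left(2 + 45 \cdot 0\right) + 15\right) = - 107 \left(\left(2 + 0\right) + 15\right) = - 107 \left(2 + 15\right) = \left(-107\right) 17 = -1819$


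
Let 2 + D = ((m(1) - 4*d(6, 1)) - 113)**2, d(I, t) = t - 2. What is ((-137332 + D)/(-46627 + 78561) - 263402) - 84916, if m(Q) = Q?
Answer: -5561656341/15967 ≈ -3.4832e+5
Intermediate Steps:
d(I, t) = -2 + t
D = 11662 (D = -2 + ((1 - 4*(-2 + 1)) - 113)**2 = -2 + ((1 - 4*(-1)) - 113)**2 = -2 + ((1 + 4) - 113)**2 = -2 + (5 - 113)**2 = -2 + (-108)**2 = -2 + 11664 = 11662)
((-137332 + D)/(-46627 + 78561) - 263402) - 84916 = ((-137332 + 11662)/(-46627 + 78561) - 263402) - 84916 = (-125670/31934 - 263402) - 84916 = (-125670*1/31934 - 263402) - 84916 = (-62835/15967 - 263402) - 84916 = -4205802569/15967 - 84916 = -5561656341/15967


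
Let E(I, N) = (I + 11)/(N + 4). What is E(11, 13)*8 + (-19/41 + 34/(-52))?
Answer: 167369/18122 ≈ 9.2357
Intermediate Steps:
E(I, N) = (11 + I)/(4 + N)
E(11, 13)*8 + (-19/41 + 34/(-52)) = ((11 + 11)/(4 + 13))*8 + (-19/41 + 34/(-52)) = (22/17)*8 + (-19*1/41 + 34*(-1/52)) = ((1/17)*22)*8 + (-19/41 - 17/26) = (22/17)*8 - 1191/1066 = 176/17 - 1191/1066 = 167369/18122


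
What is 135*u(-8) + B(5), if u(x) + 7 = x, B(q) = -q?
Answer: -2030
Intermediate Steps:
u(x) = -7 + x
135*u(-8) + B(5) = 135*(-7 - 8) - 1*5 = 135*(-15) - 5 = -2025 - 5 = -2030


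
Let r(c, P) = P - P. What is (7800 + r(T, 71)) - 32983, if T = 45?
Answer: -25183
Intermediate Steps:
r(c, P) = 0
(7800 + r(T, 71)) - 32983 = (7800 + 0) - 32983 = 7800 - 32983 = -25183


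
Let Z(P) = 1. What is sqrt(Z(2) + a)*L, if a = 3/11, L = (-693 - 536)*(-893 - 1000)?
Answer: 2326497*sqrt(154)/11 ≈ 2.6246e+6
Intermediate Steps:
L = 2326497 (L = -1229*(-1893) = 2326497)
a = 3/11 (a = 3*(1/11) = 3/11 ≈ 0.27273)
sqrt(Z(2) + a)*L = sqrt(1 + 3/11)*2326497 = sqrt(14/11)*2326497 = (sqrt(154)/11)*2326497 = 2326497*sqrt(154)/11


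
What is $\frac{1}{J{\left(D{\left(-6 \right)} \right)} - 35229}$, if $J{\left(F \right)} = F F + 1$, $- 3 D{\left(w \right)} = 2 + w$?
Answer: $- \frac{9}{317036} \approx -2.8388 \cdot 10^{-5}$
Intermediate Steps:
$D{\left(w \right)} = - \frac{2}{3} - \frac{w}{3}$ ($D{\left(w \right)} = - \frac{2 + w}{3} = - \frac{2}{3} - \frac{w}{3}$)
$J{\left(F \right)} = 1 + F^{2}$ ($J{\left(F \right)} = F^{2} + 1 = 1 + F^{2}$)
$\frac{1}{J{\left(D{\left(-6 \right)} \right)} - 35229} = \frac{1}{\left(1 + \left(- \frac{2}{3} - -2\right)^{2}\right) - 35229} = \frac{1}{\left(1 + \left(- \frac{2}{3} + 2\right)^{2}\right) - 35229} = \frac{1}{\left(1 + \left(\frac{4}{3}\right)^{2}\right) - 35229} = \frac{1}{\left(1 + \frac{16}{9}\right) - 35229} = \frac{1}{\frac{25}{9} - 35229} = \frac{1}{- \frac{317036}{9}} = - \frac{9}{317036}$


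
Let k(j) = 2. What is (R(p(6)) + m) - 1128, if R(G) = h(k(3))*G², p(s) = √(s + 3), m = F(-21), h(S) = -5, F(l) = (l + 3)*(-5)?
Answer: -1083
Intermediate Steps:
F(l) = -15 - 5*l (F(l) = (3 + l)*(-5) = -15 - 5*l)
m = 90 (m = -15 - 5*(-21) = -15 + 105 = 90)
p(s) = √(3 + s)
R(G) = -5*G²
(R(p(6)) + m) - 1128 = (-5*(√(3 + 6))² + 90) - 1128 = (-5*(√9)² + 90) - 1128 = (-5*3² + 90) - 1128 = (-5*9 + 90) - 1128 = (-45 + 90) - 1128 = 45 - 1128 = -1083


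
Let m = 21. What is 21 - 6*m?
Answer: -105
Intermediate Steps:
21 - 6*m = 21 - 6*21 = 21 - 126 = -105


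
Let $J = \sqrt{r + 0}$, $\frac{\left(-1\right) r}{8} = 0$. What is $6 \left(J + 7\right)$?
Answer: $42$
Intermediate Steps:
$r = 0$ ($r = \left(-8\right) 0 = 0$)
$J = 0$ ($J = \sqrt{0 + 0} = \sqrt{0} = 0$)
$6 \left(J + 7\right) = 6 \left(0 + 7\right) = 6 \cdot 7 = 42$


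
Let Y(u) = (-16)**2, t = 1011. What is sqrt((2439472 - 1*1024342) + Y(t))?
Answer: sqrt(1415386) ≈ 1189.7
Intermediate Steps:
Y(u) = 256
sqrt((2439472 - 1*1024342) + Y(t)) = sqrt((2439472 - 1*1024342) + 256) = sqrt((2439472 - 1024342) + 256) = sqrt(1415130 + 256) = sqrt(1415386)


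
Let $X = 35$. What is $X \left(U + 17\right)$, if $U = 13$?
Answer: $1050$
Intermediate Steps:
$X \left(U + 17\right) = 35 \left(13 + 17\right) = 35 \cdot 30 = 1050$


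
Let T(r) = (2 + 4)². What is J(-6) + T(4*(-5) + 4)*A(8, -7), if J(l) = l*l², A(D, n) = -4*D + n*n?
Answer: 396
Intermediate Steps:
A(D, n) = n² - 4*D (A(D, n) = -4*D + n² = n² - 4*D)
T(r) = 36 (T(r) = 6² = 36)
J(l) = l³
J(-6) + T(4*(-5) + 4)*A(8, -7) = (-6)³ + 36*((-7)² - 4*8) = -216 + 36*(49 - 32) = -216 + 36*17 = -216 + 612 = 396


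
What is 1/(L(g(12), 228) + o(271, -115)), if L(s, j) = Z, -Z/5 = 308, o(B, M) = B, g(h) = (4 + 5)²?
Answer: -1/1269 ≈ -0.00078802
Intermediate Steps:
g(h) = 81 (g(h) = 9² = 81)
Z = -1540 (Z = -5*308 = -1540)
L(s, j) = -1540
1/(L(g(12), 228) + o(271, -115)) = 1/(-1540 + 271) = 1/(-1269) = -1/1269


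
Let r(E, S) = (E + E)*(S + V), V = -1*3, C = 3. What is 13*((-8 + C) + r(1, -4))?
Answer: -247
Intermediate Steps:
V = -3
r(E, S) = 2*E*(-3 + S) (r(E, S) = (E + E)*(S - 3) = (2*E)*(-3 + S) = 2*E*(-3 + S))
13*((-8 + C) + r(1, -4)) = 13*((-8 + 3) + 2*1*(-3 - 4)) = 13*(-5 + 2*1*(-7)) = 13*(-5 - 14) = 13*(-19) = -247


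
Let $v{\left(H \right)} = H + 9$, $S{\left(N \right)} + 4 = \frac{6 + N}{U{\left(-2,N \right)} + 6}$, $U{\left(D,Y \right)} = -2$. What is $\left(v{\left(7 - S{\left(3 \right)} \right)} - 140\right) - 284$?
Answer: $- \frac{1625}{4} \approx -406.25$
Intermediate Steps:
$S{\left(N \right)} = - \frac{5}{2} + \frac{N}{4}$ ($S{\left(N \right)} = -4 + \frac{6 + N}{-2 + 6} = -4 + \frac{6 + N}{4} = -4 + \left(6 + N\right) \frac{1}{4} = -4 + \left(\frac{3}{2} + \frac{N}{4}\right) = - \frac{5}{2} + \frac{N}{4}$)
$v{\left(H \right)} = 9 + H$
$\left(v{\left(7 - S{\left(3 \right)} \right)} - 140\right) - 284 = \left(\left(9 + \left(7 - \left(- \frac{5}{2} + \frac{1}{4} \cdot 3\right)\right)\right) - 140\right) - 284 = \left(\left(9 + \left(7 - \left(- \frac{5}{2} + \frac{3}{4}\right)\right)\right) - 140\right) - 284 = \left(\left(9 + \left(7 - - \frac{7}{4}\right)\right) - 140\right) - 284 = \left(\left(9 + \left(7 + \frac{7}{4}\right)\right) - 140\right) - 284 = \left(\left(9 + \frac{35}{4}\right) - 140\right) - 284 = \left(\frac{71}{4} - 140\right) - 284 = - \frac{489}{4} - 284 = - \frac{1625}{4}$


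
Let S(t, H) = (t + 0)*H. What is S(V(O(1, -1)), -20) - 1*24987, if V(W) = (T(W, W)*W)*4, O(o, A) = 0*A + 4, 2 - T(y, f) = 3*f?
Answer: -21787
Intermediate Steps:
T(y, f) = 2 - 3*f
O(o, A) = 4 (O(o, A) = 0 + 4 = 4)
V(W) = 4*W*(2 - 3*W) (V(W) = ((2 - 3*W)*W)*4 = (W*(2 - 3*W))*4 = 4*W*(2 - 3*W))
S(t, H) = H*t (S(t, H) = t*H = H*t)
S(V(O(1, -1)), -20) - 1*24987 = -80*4*(2 - 3*4) - 1*24987 = -80*4*(2 - 12) - 24987 = -80*4*(-10) - 24987 = -20*(-160) - 24987 = 3200 - 24987 = -21787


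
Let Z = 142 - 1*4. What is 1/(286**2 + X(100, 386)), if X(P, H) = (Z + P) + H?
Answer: 1/82420 ≈ 1.2133e-5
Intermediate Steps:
Z = 138 (Z = 142 - 4 = 138)
X(P, H) = 138 + H + P (X(P, H) = (138 + P) + H = 138 + H + P)
1/(286**2 + X(100, 386)) = 1/(286**2 + (138 + 386 + 100)) = 1/(81796 + 624) = 1/82420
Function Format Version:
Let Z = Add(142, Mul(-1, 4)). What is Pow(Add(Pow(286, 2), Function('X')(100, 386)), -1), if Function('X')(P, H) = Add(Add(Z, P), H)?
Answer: Rational(1, 82420) ≈ 1.2133e-5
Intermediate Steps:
Z = 138 (Z = Add(142, -4) = 138)
Function('X')(P, H) = Add(138, H, P) (Function('X')(P, H) = Add(Add(138, P), H) = Add(138, H, P))
Pow(Add(Pow(286, 2), Function('X')(100, 386)), -1) = Pow(Add(Pow(286, 2), Add(138, 386, 100)), -1) = Pow(Add(81796, 624), -1) = Pow(82420, -1) = Rational(1, 82420)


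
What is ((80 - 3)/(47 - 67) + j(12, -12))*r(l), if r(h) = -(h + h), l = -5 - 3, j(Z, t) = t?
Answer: -1268/5 ≈ -253.60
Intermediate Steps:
l = -8
r(h) = -2*h
((80 - 3)/(47 - 67) + j(12, -12))*r(l) = ((80 - 3)/(47 - 67) - 12)*(-2*(-8)) = (77/(-20) - 12)*16 = (77*(-1/20) - 12)*16 = (-77/20 - 12)*16 = -317/20*16 = -1268/5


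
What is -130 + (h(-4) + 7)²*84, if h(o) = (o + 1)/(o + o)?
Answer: 71021/16 ≈ 4438.8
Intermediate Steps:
h(o) = (1 + o)/(2*o) (h(o) = (1 + o)/((2*o)) = (1 + o)*(1/(2*o)) = (1 + o)/(2*o))
-130 + (h(-4) + 7)²*84 = -130 + ((½)*(1 - 4)/(-4) + 7)²*84 = -130 + ((½)*(-¼)*(-3) + 7)²*84 = -130 + (3/8 + 7)²*84 = -130 + (59/8)²*84 = -130 + (3481/64)*84 = -130 + 73101/16 = 71021/16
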